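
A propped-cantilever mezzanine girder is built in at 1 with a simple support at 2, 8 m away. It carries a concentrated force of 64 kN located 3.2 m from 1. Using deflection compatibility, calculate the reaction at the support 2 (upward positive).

Release the roller at 2. Primary structure: cantilever fixed at 1.
Downward deflection at the released point 2 due to the loads:
  point load 64 at a = 3.2: Pa²(3L − a)/(6EI) = 2272/EI
Tip deflection under a unit load at 2: L³/(3EI) = 170.7/EI.
Compatibility at 2: δ_0 − R_2·δ_{22} = 0, so R_2 = 2272/170.7 = 13.31 kN.

R_2 = 13.31 kN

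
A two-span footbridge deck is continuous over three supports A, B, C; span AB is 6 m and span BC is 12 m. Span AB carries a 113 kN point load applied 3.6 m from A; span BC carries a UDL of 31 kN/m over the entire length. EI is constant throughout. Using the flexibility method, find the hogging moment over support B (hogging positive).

Take M_B as the redundant. Released structure: two simple spans AB and BC with a hinge at B.
End slopes at the hinge B, treating each span as simply supported:
  span AB: point load 113 at a = 3.6: Pab(L + a)/(6LEI) = 260.4/EI
  span BC: UDL 31: wL³/(24EI) = 2232/EI
  relative rotation θ_0 = (260.4 + 2232)/EI = 2492/EI
A unit hogging moment at B produces rotation L₁/(3EI) + L₂/(3EI) = 6/EI.
Slope continuity at B: θ_0 = M_B·6/EI, so M_B = 2492/6 = 415.4 kN·m (hogging).

M_B = 415.4 kN·m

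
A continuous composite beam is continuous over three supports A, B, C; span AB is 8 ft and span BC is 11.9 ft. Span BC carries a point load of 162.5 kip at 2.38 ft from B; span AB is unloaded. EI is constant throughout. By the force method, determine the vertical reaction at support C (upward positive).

R_C = 18.51 kip

Take M_B as the redundant. Released structure: two simple spans AB and BC with a hinge at B.
End slopes at the hinge B, treating each span as simply supported:
  span BC: point load 162.5 at a = 2.38: Pab(L + b)/(6LEI) = 1105/EI
  relative rotation θ_0 = (0 + 1105)/EI = 1105/EI
A unit hogging moment at B produces rotation L₁/(3EI) + L₂/(3EI) = 6.633/EI.
Slope continuity at B: θ_0 = M_B·6.633/EI, so M_B = 1105/6.633 = 166.5 kip·ft (hogging).
Span BC, ΣM about C: R_B^{BC}·11.9 = 1547 + 166.5, so R_B^{BC} = 144 kip and R_C = 162.5 − 144 = 18.51 kip.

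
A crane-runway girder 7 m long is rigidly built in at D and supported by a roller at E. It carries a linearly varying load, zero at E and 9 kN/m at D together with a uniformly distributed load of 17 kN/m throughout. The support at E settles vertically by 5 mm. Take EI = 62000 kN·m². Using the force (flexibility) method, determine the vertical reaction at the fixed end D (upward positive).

R_D = 102.3 kN

Remove the prop at E; the released (primary) structure is a cantilever built in at D.
Free-end deflection of the primary structure under the applied loading (downward +):
  triangular load, peak 9 at the fixed end: w₀L⁴/(30EI) = 720.3/EI
  UDL 17: wL⁴/(8EI) = 5102/EI
  δ_0 = 5822/EI
Flexibility coefficient — unit upward force at E: δ_{EE} = L³/(3EI) = 114.3/EI.
With EI = 62000 kN·m²: δ_0 = 0.09391 m and δ_{EE} = 0.001844 m/kN.
Compatibility — the beam at E must follow the support down by 0.005 m: δ_0 − R_E·δ_{EE} = 0.005, so R_E = (0.09391 − 0.005)/0.001844 = 48.21 kN.
Vertical equilibrium: R_D = ΣP − R_E = 150.5 − 48.21 = 102.3 kN.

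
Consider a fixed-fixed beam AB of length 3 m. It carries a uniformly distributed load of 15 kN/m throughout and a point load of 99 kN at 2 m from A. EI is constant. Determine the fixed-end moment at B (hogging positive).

Take the two fixed-end moments M_A, M_B as redundants; the released structure is the simple span AB.
Simple-span end rotations at A and B under the given loads:
  at A: UDL 15: wL³/(24EI) = 16.88/EI
  at B: UDL 15: wL³/(24EI) = 16.88/EI
  at A: point load 99 at a = 2: Pab(L + b)/(6LEI) = 44/EI
  at B: point load 99 at a = 2: Pab(L + a)/(6LEI) = 55/EI
  θ_A0 = 60.88/EI,  θ_B0 = 71.88/EI
Flexibility coefficients: a unit moment at one end gives L/(3EI) there and L/(6EI) at the far end, so f₁₁ = f₂₂ = 1/EI and f₁₂ = f₂₁ = 0.5/EI.
Compatibility — zero rotation at each built-in end:
  1 M_A + 0.5 M_B = 60.88
  0.5 M_A + 1 M_B = 71.88
Solving the pair gives M_A = 33.25 kN·m and M_B = 55.25 kN·m (hogging).

M_B = 55.25 kN·m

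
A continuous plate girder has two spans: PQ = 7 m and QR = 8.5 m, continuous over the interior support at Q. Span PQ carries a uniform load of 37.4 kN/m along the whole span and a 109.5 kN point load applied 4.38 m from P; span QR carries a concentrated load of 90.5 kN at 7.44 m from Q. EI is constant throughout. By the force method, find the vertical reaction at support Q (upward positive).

R_Q = 261.6 kN

Release continuity at Q by inserting a hinge; the redundant is the internal moment M_Q. The primary structure is two simply-supported spans PQ and QR.
End slopes at the hinge Q, treating each span as simply supported:
  span PQ: UDL 37.4: wL³/(24EI) = 534.5/EI
  span PQ: point load 109.5 at a = 4.38: Pab(L + a)/(6LEI) = 340.5/EI
  span QR: point load 90.5 at a = 7.44: Pab(L + b)/(6LEI) = 133.8/EI
  relative rotation θ_0 = (875 + 133.8)/EI = 1009/EI
A unit hogging moment at Q produces rotation L₁/(3EI) + L₂/(3EI) = 5.167/EI.
Compatibility: M_Q·(L₁+L₂)/(3EI) = θ_0, giving M_Q = 195.2 kN·m (hogging).
Span PQ, ΣM about P with M_Q applied at Q: R_Q^{PQ}·7 = 1396 + 195.2, so R_Q^{PQ} = 227.3 kN and R_P = 371.3 − 227.3 = 144 kN.
Span QR, ΣM about R: R_Q^{QR}·8.5 = 95.93 + 195.2, so R_Q^{QR} = 34.26 kN and R_R = 90.5 − 34.26 = 56.24 kN.
R_Q = 227.3 + 34.26 = 261.6 kN.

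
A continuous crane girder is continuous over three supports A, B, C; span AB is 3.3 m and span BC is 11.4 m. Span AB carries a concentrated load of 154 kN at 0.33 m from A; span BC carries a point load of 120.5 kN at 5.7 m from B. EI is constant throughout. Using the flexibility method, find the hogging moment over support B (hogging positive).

M_B = 205.4 kN·m

Take M_B as the redundant. Released structure: two simple spans AB and BC with a hinge at B.
Rotations at B on the released spans (each span's end-slope, ×1/EI):
  span AB: point load 154 at a = 0.33: Pab(L + a)/(6LEI) = 27.67/EI
  span BC: point load 120.5 at a = 5.7: Pab(L + b)/(6LEI) = 978.8/EI
  relative rotation θ_0 = (27.67 + 978.8)/EI = 1006/EI
A unit hogging moment at B produces rotation L₁/(3EI) + L₂/(3EI) = 4.9/EI.
Compatibility: M_B·(L₁+L₂)/(3EI) = θ_0, giving M_B = 205.4 kN·m (hogging).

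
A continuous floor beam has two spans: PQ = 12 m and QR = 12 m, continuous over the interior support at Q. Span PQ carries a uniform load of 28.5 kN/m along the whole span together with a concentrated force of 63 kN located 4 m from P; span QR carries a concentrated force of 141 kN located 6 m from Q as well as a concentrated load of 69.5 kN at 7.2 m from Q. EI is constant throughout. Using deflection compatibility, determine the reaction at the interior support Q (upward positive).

R_Q = 380.5 kN

Release continuity at Q by inserting a hinge; the redundant is the internal moment M_Q. The primary structure is two simply-supported spans PQ and QR.
Discontinuity in slope at Q on the released structure — sum the simple-span end rotations:
  span PQ: UDL 28.5: wL³/(24EI) = 2052/EI
  span PQ: point load 63 at a = 4: Pab(L + a)/(6LEI) = 448/EI
  span QR: point load 141 at a = 6: Pab(L + b)/(6LEI) = 1269/EI
  span QR: point load 69.5 at a = 7.2: Pab(L + b)/(6LEI) = 560.4/EI
  relative rotation θ_0 = (2500 + 1829)/EI = 4329/EI
A unit hogging moment at Q produces rotation L₁/(3EI) + L₂/(3EI) = 8/EI.
Compatibility: M_Q·(L₁+L₂)/(3EI) = θ_0, giving M_Q = 541.2 kN·m (hogging).
Span PQ, ΣM about P with M_Q applied at Q: R_Q^{PQ}·12 = 2304 + 541.2, so R_Q^{PQ} = 237.1 kN and R_P = 405 − 237.1 = 167.9 kN.
Span QR, ΣM about R: R_Q^{QR}·12 = 1180 + 541.2, so R_Q^{QR} = 143.4 kN and R_R = 210.5 − 143.4 = 67.1 kN.
R_Q = 237.1 + 143.4 = 380.5 kN.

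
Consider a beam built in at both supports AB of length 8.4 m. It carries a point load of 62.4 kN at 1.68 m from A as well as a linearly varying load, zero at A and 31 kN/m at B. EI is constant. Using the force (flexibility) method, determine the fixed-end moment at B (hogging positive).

M_B = 126.1 kN·m

Take the two fixed-end moments M_A, M_B as redundants; the released structure is the simple span AB.
On the primary (simply-supported) span, the end slopes from the loading are:
  at A: point load 62.4 at a = 1.68: Pab(L + b)/(6LEI) = 211.3/EI
  at B: point load 62.4 at a = 1.68: Pab(L + a)/(6LEI) = 140.9/EI
  at A: triangular load, peak 31: 7w₀L³/(360EI) = 357.3/EI
  at B: triangular load, peak 31: w₀L³/(45EI) = 408.3/EI
  θ_A0 = 568.6/EI,  θ_B0 = 549.2/EI
Flexibility coefficients: a unit moment at one end gives L/(3EI) there and L/(6EI) at the far end, so f₁₁ = f₂₂ = 2.8/EI and f₁₂ = f₂₁ = 1.4/EI.
Compatibility — zero rotation at each built-in end:
  2.8 M_A + 1.4 M_B = 568.6
  1.4 M_A + 2.8 M_B = 549.2
Solving the pair gives M_A = 140 kN·m and M_B = 126.1 kN·m (hogging).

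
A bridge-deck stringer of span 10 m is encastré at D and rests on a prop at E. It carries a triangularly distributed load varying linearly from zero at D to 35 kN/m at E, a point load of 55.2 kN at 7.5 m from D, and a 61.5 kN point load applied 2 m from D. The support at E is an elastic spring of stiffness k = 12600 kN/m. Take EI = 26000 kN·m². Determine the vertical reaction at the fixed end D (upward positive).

Take the reaction at E as the redundant and release it; the primary structure is a cantilever fixed at D.
Free-end deflection of the primary structure under the applied loading (downward +):
  triangular load, peak 35 at the free end: 11w₀L⁴/(120EI) = 32083/EI
  point load 55.2 at a = 7.5: Pa²(3L − a)/(6EI) = 11644/EI
  point load 61.5 at a = 2: Pa²(3L − a)/(6EI) = 1148/EI
  δ_0 = 44875/EI
Tip deflection under a unit load at E: L³/(3EI) = 333.3/EI.
With EI = 26000 kN·m²: δ_0 = 1.726 m and δ_{EE} = 0.012821 m/kN.
Compatibility — the spring shortens by R_E/k under the reaction it provides: δ_0 − R_E·δ_{EE} = R_E/k. With 1/k = 0.000079 m/kN, R_E = δ_0 / (δ_{EE} + 1/k) = 1.726 / (0.012821 + 0.000079) = 133.8 kN.
Vertical equilibrium: R_D = ΣP − R_E = 291.7 − 133.8 = 157.9 kN.

R_D = 157.9 kN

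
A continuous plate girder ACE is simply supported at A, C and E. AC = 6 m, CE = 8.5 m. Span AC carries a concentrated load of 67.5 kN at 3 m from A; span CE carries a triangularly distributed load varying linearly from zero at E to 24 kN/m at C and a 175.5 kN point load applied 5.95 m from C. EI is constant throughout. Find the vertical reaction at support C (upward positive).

Take M_C as the redundant. Released structure: two simple spans AC and CE with a hinge at C.
Discontinuity in slope at C on the released structure — sum the simple-span end rotations:
  span AC: point load 67.5 at a = 3: Pab(L + a)/(6LEI) = 151.9/EI
  span CE: triangular load, peak 24: w₀L³/(45EI) = 327.5/EI
  span CE: point load 175.5 at a = 5.95: Pab(L + b)/(6LEI) = 576.9/EI
  relative rotation θ_0 = (151.9 + 904.5)/EI = 1056/EI
A unit hogging moment at C produces rotation L₁/(3EI) + L₂/(3EI) = 4.833/EI.
Compatibility: M_C·(L₁+L₂)/(3EI) = θ_0, giving M_C = 218.6 kN·m (hogging).
Span AC, ΣM about A with M_C applied at C: R_C^{AC}·6 = 202.5 + 218.6, so R_C^{AC} = 70.18 kN and R_A = 67.5 − 70.18 = -2.676 kN.
Span CE, ΣM about E: R_C^{CE}·8.5 = 1026 + 218.6, so R_C^{CE} = 146.4 kN and R_E = 277.5 − 146.4 = 131.1 kN.
R_C = 70.18 + 146.4 = 216.5 kN.

R_C = 216.5 kN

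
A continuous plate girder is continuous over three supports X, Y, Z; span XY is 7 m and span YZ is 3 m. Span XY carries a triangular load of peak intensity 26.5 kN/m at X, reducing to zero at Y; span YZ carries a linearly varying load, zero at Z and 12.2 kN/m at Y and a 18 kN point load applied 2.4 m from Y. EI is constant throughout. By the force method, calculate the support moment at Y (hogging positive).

M_Y = 56.77 kN·m

Take M_Y as the redundant. Released structure: two simple spans XY and YZ with a hinge at Y.
End slopes at the hinge Y, treating each span as simply supported:
  span XY: triangular load, peak 26.5: 7w₀L³/(360EI) = 176.7/EI
  span YZ: triangular load, peak 12.2: w₀L³/(45EI) = 7.32/EI
  span YZ: point load 18 at a = 2.4: Pab(L + b)/(6LEI) = 5.184/EI
  relative rotation θ_0 = (176.7 + 12.5)/EI = 189.2/EI
A unit hogging moment at Y produces rotation L₁/(3EI) + L₂/(3EI) = 3.333/EI.
Compatibility: M_Y·(L₁+L₂)/(3EI) = θ_0, giving M_Y = 56.77 kN·m (hogging).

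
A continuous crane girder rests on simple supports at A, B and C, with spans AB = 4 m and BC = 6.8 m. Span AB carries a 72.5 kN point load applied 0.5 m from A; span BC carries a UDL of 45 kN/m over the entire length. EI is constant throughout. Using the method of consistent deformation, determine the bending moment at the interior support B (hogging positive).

M_B = 170.4 kN·m

Insert a hinge at B; M_B is the redundant, and each span becomes simply supported.
Discontinuity in slope at B on the released structure — sum the simple-span end rotations:
  span AB: point load 72.5 at a = 0.5: Pab(L + a)/(6LEI) = 23.79/EI
  span BC: UDL 45: wL³/(24EI) = 589.6/EI
  relative rotation θ_0 = (23.79 + 589.6)/EI = 613.3/EI
A unit hogging moment at B produces rotation L₁/(3EI) + L₂/(3EI) = 3.6/EI.
Compatibility: M_B·(L₁+L₂)/(3EI) = θ_0, giving M_B = 170.4 kN·m (hogging).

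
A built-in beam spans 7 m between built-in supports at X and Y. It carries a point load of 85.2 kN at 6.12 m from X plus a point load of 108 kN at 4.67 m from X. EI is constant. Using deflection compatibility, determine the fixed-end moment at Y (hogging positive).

M_Y = 169.3 kN·m

Take the two fixed-end moments M_X, M_Y as redundants; the released structure is the simple span XY.
On the primary (simply-supported) span, the end slopes from the loading are:
  at X: point load 85.2 at a = 6.12: Pab(L + b)/(6LEI) = 86.09/EI
  at Y: point load 85.2 at a = 6.12: Pab(L + a)/(6LEI) = 143.3/EI
  at X: point load 108 at a = 4.67: Pab(L + b)/(6LEI) = 261.1/EI
  at Y: point load 108 at a = 4.67: Pab(L + a)/(6LEI) = 326.5/EI
  θ_X0 = 347.1/EI,  θ_Y0 = 469.9/EI
Flexibility coefficients: a unit moment at one end gives L/(3EI) there and L/(6EI) at the far end, so f₁₁ = f₂₂ = 2.333/EI and f₁₂ = f₂₁ = 1.167/EI.
Compatibility — zero rotation at each built-in end:
  2.333 M_X + 1.167 M_Y = 347.1
  1.167 M_X + 2.333 M_Y = 469.9
Solving the pair gives M_X = 64.12 kN·m and M_Y = 169.3 kN·m (hogging).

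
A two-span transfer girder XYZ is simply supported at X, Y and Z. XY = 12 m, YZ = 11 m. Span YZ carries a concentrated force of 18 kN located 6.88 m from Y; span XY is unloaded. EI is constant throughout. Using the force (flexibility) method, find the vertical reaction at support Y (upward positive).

Take M_Y as the redundant. Released structure: two simple spans XY and YZ with a hinge at Y.
End slopes at the hinge Y, treating each span as simply supported:
  span YZ: point load 18 at a = 6.88: Pab(L + b)/(6LEI) = 116.9/EI
  relative rotation θ_0 = (0 + 116.9)/EI = 116.9/EI
A unit hogging moment at Y produces rotation L₁/(3EI) + L₂/(3EI) = 7.667/EI.
Slope continuity at Y: θ_0 = M_Y·7.667/EI, so M_Y = 116.9/7.667 = 15.25 kN·m (hogging).
Span XY, ΣM about X with M_Y applied at Y: R_Y^{XY}·12 = 0 + 15.25, so R_Y^{XY} = 1.271 kN and R_X = 0 − 1.271 = -1.271 kN.
Span YZ, ΣM about Z: R_Y^{YZ}·11 = 74.16 + 15.25, so R_Y^{YZ} = 8.128 kN and R_Z = 18 − 8.128 = 9.872 kN.
R_Y = 1.271 + 8.128 = 9.398 kN.

R_Y = 9.398 kN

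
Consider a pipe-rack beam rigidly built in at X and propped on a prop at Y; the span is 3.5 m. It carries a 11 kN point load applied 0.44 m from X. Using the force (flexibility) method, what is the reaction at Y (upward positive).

Remove the prop at Y; the released (primary) structure is a cantilever built in at X.
Primary-structure tip deflection at Y by superposition:
  point load 11 at a = 0.44: Pa²(3L − a)/(6EI) = 3.571/EI
Flexibility coefficient — unit upward force at Y: δ_{YY} = L³/(3EI) = 14.29/EI.
The prop prevents deflection at Y: R_Y = δ_0/δ_{YY} = 3.571/14.29 = 0.2498 kN.

R_Y = 0.2498 kN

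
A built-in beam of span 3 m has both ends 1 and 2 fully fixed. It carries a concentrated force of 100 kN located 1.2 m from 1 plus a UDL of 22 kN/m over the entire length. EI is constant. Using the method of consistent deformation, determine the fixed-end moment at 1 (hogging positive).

M_1 = 59.7 kN·m

Take the two fixed-end moments M_1, M_2 as redundants; the released structure is the simple span 12.
Simple-span end rotations at 1 and 2 under the given loads:
  at 1: point load 100 at a = 1.2: Pab(L + b)/(6LEI) = 57.6/EI
  at 2: point load 100 at a = 1.2: Pab(L + a)/(6LEI) = 50.4/EI
  at 1: UDL 22: wL³/(24EI) = 24.75/EI
  at 2: UDL 22: wL³/(24EI) = 24.75/EI
  θ_10 = 82.35/EI,  θ_20 = 75.15/EI
Flexibility coefficients: a unit moment at one end gives L/(3EI) there and L/(6EI) at the far end, so f₁₁ = f₂₂ = 1/EI and f₁₂ = f₂₁ = 0.5/EI.
Compatibility — zero rotation at each built-in end:
  1 M_1 + 0.5 M_2 = 82.35
  0.5 M_1 + 1 M_2 = 75.15
Solving the pair gives M_1 = 59.7 kN·m and M_2 = 45.3 kN·m (hogging).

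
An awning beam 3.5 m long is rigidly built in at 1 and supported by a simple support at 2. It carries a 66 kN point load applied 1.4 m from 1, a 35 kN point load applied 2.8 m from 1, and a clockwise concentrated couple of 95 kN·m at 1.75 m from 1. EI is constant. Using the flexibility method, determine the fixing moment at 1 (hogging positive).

Take the reaction at 2 as the redundant and release it; the primary structure is a cantilever fixed at 1.
Downward deflection at the released point 2 due to the loads:
  point load 66 at a = 1.4: Pa²(3L − a)/(6EI) = 196.2/EI
  point load 35 at a = 2.8: Pa²(3L − a)/(6EI) = 352.1/EI
  clockwise couple 95 at a = 1.75: M₀a(2L − a)/(2EI) = 436.4/EI
  δ_0 = 984.7/EI
Tip deflection under a unit load at 2: L³/(3EI) = 14.29/EI.
The prop prevents deflection at 2: R_2 = δ_0/δ_{22} = 984.7/14.29 = 68.9 kN.
Moment equilibrium about 1: M_1 = Σ(load moments about 1) − R_2·L = 285.4 − 68.9×3.5 = 44.24 kN·m.

M_1 = 44.24 kN·m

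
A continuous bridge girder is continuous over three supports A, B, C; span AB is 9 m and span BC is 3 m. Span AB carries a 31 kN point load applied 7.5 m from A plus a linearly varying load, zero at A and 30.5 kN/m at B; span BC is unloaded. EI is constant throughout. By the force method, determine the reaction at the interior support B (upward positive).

Insert a hinge at B; M_B is the redundant, and each span becomes simply supported.
Rotations at B on the released spans (each span's end-slope, ×1/EI):
  span AB: point load 31 at a = 7.5: Pab(L + a)/(6LEI) = 106.6/EI
  span AB: triangular load, peak 30.5: w₀L³/(45EI) = 494.1/EI
  relative rotation θ_0 = (600.7 + 0)/EI = 600.7/EI
A unit hogging moment at B produces rotation L₁/(3EI) + L₂/(3EI) = 4/EI.
Slope continuity at B: θ_0 = M_B·4/EI, so M_B = 600.7/4 = 150.2 kN·m (hogging).
Span AB, ΣM about A with M_B applied at B: R_B^{AB}·9 = 1056 + 150.2, so R_B^{AB} = 134 kN and R_A = 168.2 − 134 = 34.23 kN.
Span BC, ΣM about C: R_B^{BC}·3 = 0 + 150.2, so R_B^{BC} = 50.06 kN and R_C = 0 − 50.06 = -50.06 kN.
R_B = 134 + 50.06 = 184.1 kN.

R_B = 184.1 kN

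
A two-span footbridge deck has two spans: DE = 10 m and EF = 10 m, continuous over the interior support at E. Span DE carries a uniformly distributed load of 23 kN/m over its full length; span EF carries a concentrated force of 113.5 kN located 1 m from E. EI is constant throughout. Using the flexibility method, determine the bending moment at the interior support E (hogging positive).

M_E = 192.3 kN·m

Release continuity at E by inserting a hinge; the redundant is the internal moment M_E. The primary structure is two simply-supported spans DE and EF.
End slopes at the hinge E, treating each span as simply supported:
  span DE: UDL 23: wL³/(24EI) = 958.3/EI
  span EF: point load 113.5 at a = 1: Pab(L + b)/(6LEI) = 323.5/EI
  relative rotation θ_0 = (958.3 + 323.5)/EI = 1282/EI
A unit hogging moment at E produces rotation L₁/(3EI) + L₂/(3EI) = 6.667/EI.
Slope continuity at E: θ_0 = M_E·6.667/EI, so M_E = 1282/6.667 = 192.3 kN·m (hogging).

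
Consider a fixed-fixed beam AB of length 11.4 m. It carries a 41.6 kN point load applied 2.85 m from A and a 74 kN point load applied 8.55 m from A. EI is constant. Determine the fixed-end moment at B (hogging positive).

M_B = 140.9 kN·m

Release both end moments; the primary structure is a simply-supported span AB with redundants M_A and M_B.
End rotations of the released simple span under the applied load (×1/EI):
  at A: point load 41.6 at a = 2.85: Pab(L + b)/(6LEI) = 295.7/EI
  at B: point load 41.6 at a = 2.85: Pab(L + a)/(6LEI) = 211.2/EI
  at A: point load 74 at a = 8.55: Pab(L + b)/(6LEI) = 375.7/EI
  at B: point load 74 at a = 8.55: Pab(L + a)/(6LEI) = 525.9/EI
  θ_A0 = 671.3/EI,  θ_B0 = 737.1/EI
Flexibility coefficients: a unit moment at one end gives L/(3EI) there and L/(6EI) at the far end, so f₁₁ = f₂₂ = 3.8/EI and f₁₂ = f₂₁ = 1.9/EI.
Compatibility — zero rotation at each built-in end:
  3.8 M_A + 1.9 M_B = 671.3
  1.9 M_A + 3.8 M_B = 737.1
Solving the pair gives M_A = 106.2 kN·m and M_B = 140.9 kN·m (hogging).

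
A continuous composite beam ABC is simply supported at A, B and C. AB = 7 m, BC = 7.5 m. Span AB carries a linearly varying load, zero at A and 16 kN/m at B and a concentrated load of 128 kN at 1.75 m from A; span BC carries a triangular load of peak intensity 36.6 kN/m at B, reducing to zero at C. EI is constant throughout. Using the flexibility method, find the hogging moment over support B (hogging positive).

Take M_B as the redundant. Released structure: two simple spans AB and BC with a hinge at B.
Discontinuity in slope at B on the released structure — sum the simple-span end rotations:
  span AB: triangular load, peak 16: w₀L³/(45EI) = 122/EI
  span AB: point load 128 at a = 1.75: Pab(L + a)/(6LEI) = 245/EI
  span BC: triangular load, peak 36.6: w₀L³/(45EI) = 343.1/EI
  relative rotation θ_0 = (367 + 343.1)/EI = 710.1/EI
A unit hogging moment at B produces rotation L₁/(3EI) + L₂/(3EI) = 4.833/EI.
Slope continuity at B: θ_0 = M_B·4.833/EI, so M_B = 710.1/4.833 = 146.9 kN·m (hogging).

M_B = 146.9 kN·m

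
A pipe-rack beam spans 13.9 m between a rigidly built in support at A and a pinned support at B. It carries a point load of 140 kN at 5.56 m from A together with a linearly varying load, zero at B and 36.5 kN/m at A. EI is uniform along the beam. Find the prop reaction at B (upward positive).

R_B = 79.86 kN

Choose R_B as the redundant. The primary structure is the cantilever fixed at A.
Downward deflection at the released point B due to the loads:
  point load 140 at a = 5.56: Pa²(3L − a)/(6EI) = 26068/EI
  triangular load, peak 36.5 at the fixed end: w₀L⁴/(30EI) = 45418/EI
  δ_0 = 71487/EI
Tip deflection under a unit load at B: L³/(3EI) = 895.2/EI.
Compatibility at B: δ_0 − R_B·δ_{BB} = 0, so R_B = 71487/895.2 = 79.86 kN.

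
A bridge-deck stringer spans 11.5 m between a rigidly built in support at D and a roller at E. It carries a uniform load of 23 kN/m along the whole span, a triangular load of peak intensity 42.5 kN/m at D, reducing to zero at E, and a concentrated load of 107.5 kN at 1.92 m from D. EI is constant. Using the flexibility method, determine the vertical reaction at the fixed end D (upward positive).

Remove the prop at E; the released (primary) structure is a cantilever built in at D.
Deflection at E on the released cantilever, summing each load's contribution:
  UDL 23: wL⁴/(8EI) = 50284/EI
  triangular load, peak 42.5 at the fixed end: w₀L⁴/(30EI) = 24778/EI
  point load 107.5 at a = 1.92: Pa²(3L − a)/(6EI) = 2152/EI
  δ_0 = 77213/EI
Flexibility coefficient — unit upward force at E: δ_{EE} = L³/(3EI) = 507/EI.
Compatibility at E: δ_0 − R_E·δ_{EE} = 0, so R_E = 77213/507 = 152.3 kN.
Vertical equilibrium: R_D = ΣP − R_E = 616.4 − 152.3 = 464.1 kN.

R_D = 464.1 kN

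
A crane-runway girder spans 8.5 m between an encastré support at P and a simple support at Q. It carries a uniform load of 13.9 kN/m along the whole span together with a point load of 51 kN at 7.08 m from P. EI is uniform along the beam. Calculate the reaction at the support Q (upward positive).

R_Q = 82.65 kN

Remove the prop at Q; the released (primary) structure is a cantilever built in at P.
Free-end deflection of the primary structure under the applied loading (downward +):
  UDL 13.9: wL⁴/(8EI) = 9070/EI
  point load 51 at a = 7.08: Pa²(3L − a)/(6EI) = 7848/EI
  δ_0 = 16918/EI
Tip deflection under a unit load at Q: L³/(3EI) = 204.7/EI.
The prop prevents deflection at Q: R_Q = δ_0/δ_{QQ} = 16918/204.7 = 82.65 kN.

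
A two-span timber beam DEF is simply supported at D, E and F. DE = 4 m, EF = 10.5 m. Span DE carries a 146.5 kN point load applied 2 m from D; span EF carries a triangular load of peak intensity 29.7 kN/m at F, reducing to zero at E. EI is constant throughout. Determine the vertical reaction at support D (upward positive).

R_D = 31.09 kN

Insert a hinge at E; M_E is the redundant, and each span becomes simply supported.
Discontinuity in slope at E on the released structure — sum the simple-span end rotations:
  span DE: point load 146.5 at a = 2: Pab(L + a)/(6LEI) = 146.5/EI
  span EF: triangular load, peak 29.7: 7w₀L³/(360EI) = 668.5/EI
  relative rotation θ_0 = (146.5 + 668.5)/EI = 815/EI
A unit hogging moment at E produces rotation L₁/(3EI) + L₂/(3EI) = 4.833/EI.
Compatibility: M_E·(L₁+L₂)/(3EI) = θ_0, giving M_E = 168.6 kN·m (hogging).
Span DE, ΣM about D with M_E applied at E: R_E^{DE}·4 = 293 + 168.6, so R_E^{DE} = 115.4 kN and R_D = 146.5 − 115.4 = 31.09 kN.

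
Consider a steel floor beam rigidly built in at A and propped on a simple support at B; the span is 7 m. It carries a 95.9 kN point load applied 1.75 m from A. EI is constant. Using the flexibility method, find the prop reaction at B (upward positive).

Remove the prop at B; the released (primary) structure is a cantilever built in at A.
Downward deflection at the released point B due to the loads:
  point load 95.9 at a = 1.75: Pa²(3L − a)/(6EI) = 942.3/EI
Flexibility coefficient — unit upward force at B: δ_{BB} = L³/(3EI) = 114.3/EI.
The prop prevents deflection at B: R_B = δ_0/δ_{BB} = 942.3/114.3 = 8.241 kN.

R_B = 8.241 kN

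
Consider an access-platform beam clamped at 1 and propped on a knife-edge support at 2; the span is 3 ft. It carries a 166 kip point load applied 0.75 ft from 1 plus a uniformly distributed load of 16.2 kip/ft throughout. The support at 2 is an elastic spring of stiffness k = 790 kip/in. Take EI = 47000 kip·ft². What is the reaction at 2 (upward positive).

Release the roller at 2. Primary structure: cantilever fixed at 1.
Deflection at 2 on the released cantilever, summing each load's contribution:
  point load 166 at a = 0.75: Pa²(3L − a)/(6EI) = 128.4/EI
  UDL 16.2: wL⁴/(8EI) = 164/EI
  δ_0 = 292.4/EI
Flexibility coefficient — unit upward force at 2: δ_{22} = L³/(3EI) = 9/EI.
With EI = 47000 kip·ft²: δ_0 = 0.006222 ft and δ_{22} = 0.000191 ft/kip.
Compatibility — the spring shortens by R_2/k under the reaction it provides: δ_0 − R_2·δ_{22} = R_2/k. With 1/k = 1/(790×12) ft/kip = 0.000105 ft/kip, R_2 = δ_0 / (δ_{22} + 1/k) = 0.006222 / (0.000191 + 0.000105) = 20.95 kip.

R_2 = 20.95 kip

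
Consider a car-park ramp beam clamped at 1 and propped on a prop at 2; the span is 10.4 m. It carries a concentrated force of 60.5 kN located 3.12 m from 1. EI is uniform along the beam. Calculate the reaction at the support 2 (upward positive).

R_2 = 7.351 kN

Choose R_2 as the redundant. The primary structure is the cantilever fixed at 1.
Downward deflection at the released point 2 due to the loads:
  point load 60.5 at a = 3.12: Pa²(3L − a)/(6EI) = 2756/EI
Tip deflection under a unit load at 2: L³/(3EI) = 375/EI.
Compatibility at 2: δ_0 − R_2·δ_{22} = 0, so R_2 = 2756/375 = 7.351 kN.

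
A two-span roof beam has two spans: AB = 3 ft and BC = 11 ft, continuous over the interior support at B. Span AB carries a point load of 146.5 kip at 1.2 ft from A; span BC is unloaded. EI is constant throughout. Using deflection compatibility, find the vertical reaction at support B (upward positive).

Release continuity at B by inserting a hinge; the redundant is the internal moment M_B. The primary structure is two simply-supported spans AB and BC.
Rotations at B on the released spans (each span's end-slope, ×1/EI):
  span AB: point load 146.5 at a = 1.2: Pab(L + a)/(6LEI) = 73.84/EI
  relative rotation θ_0 = (73.84 + 0)/EI = 73.84/EI
A unit hogging moment at B produces rotation L₁/(3EI) + L₂/(3EI) = 4.667/EI.
Compatibility: M_B·(L₁+L₂)/(3EI) = θ_0, giving M_B = 15.82 kip·ft (hogging).
Span AB, ΣM about A with M_B applied at B: R_B^{AB}·3 = 175.8 + 15.82, so R_B^{AB} = 63.87 kip and R_A = 146.5 − 63.87 = 82.63 kip.
Span BC, ΣM about C: R_B^{BC}·11 = 0 + 15.82, so R_B^{BC} = 1.438 kip and R_C = 0 − 1.438 = -1.438 kip.
R_B = 63.87 + 1.438 = 65.31 kip.

R_B = 65.31 kip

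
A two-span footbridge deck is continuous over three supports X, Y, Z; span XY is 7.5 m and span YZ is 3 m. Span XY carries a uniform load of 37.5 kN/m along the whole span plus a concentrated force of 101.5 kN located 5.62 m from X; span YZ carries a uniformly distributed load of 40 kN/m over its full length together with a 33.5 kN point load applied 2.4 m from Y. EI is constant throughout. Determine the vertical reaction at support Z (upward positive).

R_Z = -10.96 kN

Insert a hinge at Y; M_Y is the redundant, and each span becomes simply supported.
End slopes at the hinge Y, treating each span as simply supported:
  span XY: UDL 37.5: wL³/(24EI) = 659.2/EI
  span XY: point load 101.5 at a = 5.62: Pab(L + a)/(6LEI) = 312.7/EI
  span YZ: UDL 40: wL³/(24EI) = 45/EI
  span YZ: point load 33.5 at a = 2.4: Pab(L + b)/(6LEI) = 9.648/EI
  relative rotation θ_0 = (971.8 + 54.65)/EI = 1026/EI
A unit hogging moment at Y produces rotation L₁/(3EI) + L₂/(3EI) = 3.5/EI.
Compatibility: M_Y·(L₁+L₂)/(3EI) = θ_0, giving M_Y = 293.3 kN·m (hogging).
Span YZ, ΣM about Z: R_Y^{YZ}·3 = 200.1 + 293.3, so R_Y^{YZ} = 164.5 kN and R_Z = 153.5 − 164.5 = -10.96 kN.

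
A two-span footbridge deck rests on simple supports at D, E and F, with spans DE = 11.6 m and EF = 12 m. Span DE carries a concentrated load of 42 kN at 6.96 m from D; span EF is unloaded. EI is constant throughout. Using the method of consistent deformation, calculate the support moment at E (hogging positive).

M_E = 45.98 kN·m

Insert a hinge at E; M_E is the redundant, and each span becomes simply supported.
End slopes at the hinge E, treating each span as simply supported:
  span DE: point load 42 at a = 6.96: Pab(L + a)/(6LEI) = 361.7/EI
  relative rotation θ_0 = (361.7 + 0)/EI = 361.7/EI
A unit hogging moment at E produces rotation L₁/(3EI) + L₂/(3EI) = 7.867/EI.
Slope continuity at E: θ_0 = M_E·7.867/EI, so M_E = 361.7/7.867 = 45.98 kN·m (hogging).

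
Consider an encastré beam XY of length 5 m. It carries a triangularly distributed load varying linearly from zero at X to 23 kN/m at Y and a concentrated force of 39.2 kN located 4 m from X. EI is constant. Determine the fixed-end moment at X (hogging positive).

Release both end moments; the primary structure is a simply-supported span XY with redundants M_X and M_Y.
End rotations of the released simple span under the applied load (×1/EI):
  at X: triangular load, peak 23: 7w₀L³/(360EI) = 55.9/EI
  at Y: triangular load, peak 23: w₀L³/(45EI) = 63.89/EI
  at X: point load 39.2 at a = 4: Pab(L + b)/(6LEI) = 31.36/EI
  at Y: point load 39.2 at a = 4: Pab(L + a)/(6LEI) = 47.04/EI
  θ_X0 = 87.26/EI,  θ_Y0 = 110.9/EI
Flexibility coefficients: a unit moment at one end gives L/(3EI) there and L/(6EI) at the far end, so f₁₁ = f₂₂ = 1.667/EI and f₁₂ = f₂₁ = 0.8333/EI.
Compatibility — zero rotation at each built-in end:
  1.667 M_X + 0.8333 M_Y = 87.26
  0.8333 M_X + 1.667 M_Y = 110.9
Solving the pair gives M_X = 25.44 kN·m and M_Y = 53.84 kN·m (hogging).

M_X = 25.44 kN·m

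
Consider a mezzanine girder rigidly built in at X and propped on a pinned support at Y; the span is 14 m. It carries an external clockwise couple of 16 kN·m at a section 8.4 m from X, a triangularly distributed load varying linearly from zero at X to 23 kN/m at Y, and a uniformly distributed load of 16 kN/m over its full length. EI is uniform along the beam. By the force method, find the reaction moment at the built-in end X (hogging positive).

Release the roller at Y. Primary structure: cantilever fixed at X.
Deflection at Y on the released cantilever, summing each load's contribution:
  clockwise couple 16 at a = 8.4: M₀a(2L − a)/(2EI) = 1317/EI
  triangular load, peak 23 at the free end: 11w₀L⁴/(120EI) = 80994/EI
  UDL 16: wL⁴/(8EI) = 76832/EI
  δ_0 = 159143/EI
Flexibility coefficient — unit upward force at Y: δ_{YY} = L³/(3EI) = 914.7/EI.
The prop prevents deflection at Y: R_Y = δ_0/δ_{YY} = 159143/914.7 = 174 kN.
Moment equilibrium about X: M_X = Σ(load moments about X) − R_Y·L = 3087 − 174×14 = 650.8 kN·m.

M_X = 650.8 kN·m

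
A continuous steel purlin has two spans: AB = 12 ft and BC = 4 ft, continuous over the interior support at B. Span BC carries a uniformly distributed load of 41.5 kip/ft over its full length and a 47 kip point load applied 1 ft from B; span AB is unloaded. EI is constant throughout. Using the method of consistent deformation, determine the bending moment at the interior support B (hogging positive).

Insert a hinge at B; M_B is the redundant, and each span becomes simply supported.
Rotations at B on the released spans (each span's end-slope, ×1/EI):
  span BC: UDL 41.5: wL³/(24EI) = 110.7/EI
  span BC: point load 47 at a = 1: Pab(L + b)/(6LEI) = 41.12/EI
  relative rotation θ_0 = (0 + 151.8)/EI = 151.8/EI
A unit hogging moment at B produces rotation L₁/(3EI) + L₂/(3EI) = 5.333/EI.
Compatibility: M_B·(L₁+L₂)/(3EI) = θ_0, giving M_B = 28.46 kip·ft (hogging).

M_B = 28.46 kip·ft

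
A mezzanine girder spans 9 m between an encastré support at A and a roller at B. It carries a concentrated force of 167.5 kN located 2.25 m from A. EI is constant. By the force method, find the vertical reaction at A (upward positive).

R_A = 153.1 kN

Remove the prop at B; the released (primary) structure is a cantilever built in at A.
Deflection at B on the released cantilever, summing each load's contribution:
  point load 167.5 at a = 2.25: Pa²(3L − a)/(6EI) = 3498/EI
Flexibility coefficient — unit upward force at B: δ_{BB} = L³/(3EI) = 243/EI.
The prop prevents deflection at B: R_B = δ_0/δ_{BB} = 3498/243 = 14.39 kN.
Vertical equilibrium: R_A = ΣP − R_B = 167.5 − 14.39 = 153.1 kN.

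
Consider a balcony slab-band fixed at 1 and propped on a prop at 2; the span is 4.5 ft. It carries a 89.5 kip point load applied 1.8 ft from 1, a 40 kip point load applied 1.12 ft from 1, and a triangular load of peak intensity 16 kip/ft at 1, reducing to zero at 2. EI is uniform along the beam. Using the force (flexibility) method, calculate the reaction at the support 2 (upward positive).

R_2 = 29.22 kip

Choose R_2 as the redundant. The primary structure is the cantilever fixed at 1.
Free-end deflection of the primary structure under the applied loading (downward +):
  point load 89.5 at a = 1.8: Pa²(3L − a)/(6EI) = 565.5/EI
  point load 40 at a = 1.12: Pa²(3L − a)/(6EI) = 103.5/EI
  triangular load, peak 16 at the fixed end: w₀L⁴/(30EI) = 218.7/EI
  δ_0 = 887.7/EI
Tip deflection under a unit load at 2: L³/(3EI) = 30.38/EI.
Compatibility at 2: δ_0 − R_2·δ_{22} = 0, so R_2 = 887.7/30.38 = 29.22 kip.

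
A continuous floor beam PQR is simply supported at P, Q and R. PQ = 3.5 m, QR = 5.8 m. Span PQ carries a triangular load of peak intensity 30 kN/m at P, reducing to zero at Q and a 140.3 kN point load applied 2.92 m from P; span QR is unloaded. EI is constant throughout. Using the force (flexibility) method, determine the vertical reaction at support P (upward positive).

R_P = 49.25 kN

Take M_Q as the redundant. Released structure: two simple spans PQ and QR with a hinge at Q.
Discontinuity in slope at Q on the released structure — sum the simple-span end rotations:
  span PQ: triangular load, peak 30: 7w₀L³/(360EI) = 25.01/EI
  span PQ: point load 140.3 at a = 2.92: Pab(L + a)/(6LEI) = 72.64/EI
  relative rotation θ_0 = (97.65 + 0)/EI = 97.65/EI
A unit hogging moment at Q produces rotation L₁/(3EI) + L₂/(3EI) = 3.1/EI.
Compatibility: M_Q·(L₁+L₂)/(3EI) = θ_0, giving M_Q = 31.5 kN·m (hogging).
Span PQ, ΣM about P with M_Q applied at Q: R_Q^{PQ}·3.5 = 470.9 + 31.5, so R_Q^{PQ} = 143.6 kN and R_P = 192.8 − 143.6 = 49.25 kN.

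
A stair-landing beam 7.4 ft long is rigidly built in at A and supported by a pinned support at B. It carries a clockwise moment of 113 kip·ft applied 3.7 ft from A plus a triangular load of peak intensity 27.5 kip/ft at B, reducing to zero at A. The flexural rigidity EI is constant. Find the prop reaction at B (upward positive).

R_B = 73.14 kip

Release the roller at B. Primary structure: cantilever fixed at A.
Primary-structure tip deflection at B by superposition:
  clockwise couple 113 at a = 3.7: M₀a(2L − a)/(2EI) = 2320/EI
  triangular load, peak 27.5 at the free end: 11w₀L⁴/(120EI) = 7559/EI
  δ_0 = 9880/EI
Tip deflection under a unit load at B: L³/(3EI) = 135.1/EI.
The prop prevents deflection at B: R_B = δ_0/δ_{BB} = 9880/135.1 = 73.14 kip.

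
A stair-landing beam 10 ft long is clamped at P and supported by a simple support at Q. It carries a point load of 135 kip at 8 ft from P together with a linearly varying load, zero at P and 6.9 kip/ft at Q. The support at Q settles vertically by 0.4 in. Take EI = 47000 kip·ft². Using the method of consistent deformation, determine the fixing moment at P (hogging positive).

M_P = 216.8 kip·ft

Choose R_Q as the redundant. The primary structure is the cantilever fixed at P.
Deflection at Q on the released cantilever, summing each load's contribution:
  point load 135 at a = 8: Pa²(3L − a)/(6EI) = 31680/EI
  triangular load, peak 6.9 at the free end: 11w₀L⁴/(120EI) = 6325/EI
  δ_0 = 38005/EI
Tip deflection under a unit load at Q: L³/(3EI) = 333.3/EI.
With EI = 47000 kip·ft²: δ_0 = 0.80862 ft and δ_{QQ} = 0.007092 ft/kip.
Compatibility — the beam at Q must follow the support down by 0.03333 ft: δ_0 − R_Q·δ_{QQ} = 0.03333, so R_Q = (0.80862 − 0.03333)/0.007092 = 109.3 kip.
Moment equilibrium about P: M_P = Σ(load moments about P) − R_Q·L = 1310 − 109.3×10 = 216.8 kip·ft.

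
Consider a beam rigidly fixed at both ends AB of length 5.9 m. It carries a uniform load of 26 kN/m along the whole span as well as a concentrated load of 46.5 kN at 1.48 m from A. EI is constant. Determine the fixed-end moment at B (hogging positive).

Take the two fixed-end moments M_A, M_B as redundants; the released structure is the simple span AB.
End rotations of the released simple span under the applied load (×1/EI):
  at A: UDL 26: wL³/(24EI) = 222.5/EI
  at B: UDL 26: wL³/(24EI) = 222.5/EI
  at A: point load 46.5 at a = 1.48: Pab(L + b)/(6LEI) = 88.68/EI
  at B: point load 46.5 at a = 1.48: Pab(L + a)/(6LEI) = 63.41/EI
  θ_A0 = 311.2/EI,  θ_B0 = 285.9/EI
Flexibility coefficients: a unit moment at one end gives L/(3EI) there and L/(6EI) at the far end, so f₁₁ = f₂₂ = 1.967/EI and f₁₂ = f₂₁ = 0.9833/EI.
Compatibility — zero rotation at each built-in end:
  1.967 M_A + 0.9833 M_B = 311.2
  0.9833 M_A + 1.967 M_B = 285.9
Solving the pair gives M_A = 114 kN·m and M_B = 88.35 kN·m (hogging).

M_B = 88.35 kN·m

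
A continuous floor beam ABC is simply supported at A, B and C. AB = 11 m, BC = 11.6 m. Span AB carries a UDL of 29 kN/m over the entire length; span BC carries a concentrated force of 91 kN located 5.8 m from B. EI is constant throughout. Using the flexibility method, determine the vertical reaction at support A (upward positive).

Take M_B as the redundant. Released structure: two simple spans AB and BC with a hinge at B.
Rotations at B on the released spans (each span's end-slope, ×1/EI):
  span AB: UDL 29: wL³/(24EI) = 1608/EI
  span BC: point load 91 at a = 5.8: Pab(L + b)/(6LEI) = 765.3/EI
  relative rotation θ_0 = (1608 + 765.3)/EI = 2374/EI
A unit hogging moment at B produces rotation L₁/(3EI) + L₂/(3EI) = 7.533/EI.
Slope continuity at B: θ_0 = M_B·7.533/EI, so M_B = 2374/7.533 = 315.1 kN·m (hogging).
Span AB, ΣM about A with M_B applied at B: R_B^{AB}·11 = 1754 + 315.1, so R_B^{AB} = 188.1 kN and R_A = 319 − 188.1 = 130.9 kN.

R_A = 130.9 kN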